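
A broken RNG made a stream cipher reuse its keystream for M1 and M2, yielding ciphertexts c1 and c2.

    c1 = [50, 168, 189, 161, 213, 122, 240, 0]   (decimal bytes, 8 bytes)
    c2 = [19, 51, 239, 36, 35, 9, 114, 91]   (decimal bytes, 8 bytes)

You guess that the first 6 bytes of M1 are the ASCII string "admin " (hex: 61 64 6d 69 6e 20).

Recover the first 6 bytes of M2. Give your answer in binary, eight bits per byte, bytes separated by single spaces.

First, c1 ⊕ c2 = (M1 ⊕ K) ⊕ (M2 ⊕ K) = M1 ⊕ M2, so the key drops out. Then M2 = (M1 ⊕ M2) ⊕ M1 over the first 6 bytes.
byte 0: (32 XOR 13) XOR 61 = 21 XOR 61 = 40
byte 1: (a8 XOR 33) XOR 64 = 9b XOR 64 = ff
byte 2: (bd XOR ef) XOR 6d = 52 XOR 6d = 3f
byte 3: (a1 XOR 24) XOR 69 = 85 XOR 69 = ec
byte 4: (d5 XOR 23) XOR 6e = f6 XOR 6e = 98
byte 5: (7a XOR 09) XOR 20 = 73 XOR 20 = 53

01000000 11111111 00111111 11101100 10011000 01010011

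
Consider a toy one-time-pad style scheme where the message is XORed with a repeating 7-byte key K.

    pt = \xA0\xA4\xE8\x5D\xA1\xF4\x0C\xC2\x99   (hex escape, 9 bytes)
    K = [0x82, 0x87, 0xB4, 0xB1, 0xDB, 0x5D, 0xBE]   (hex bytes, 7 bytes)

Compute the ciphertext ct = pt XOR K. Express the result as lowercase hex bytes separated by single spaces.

The 7-byte key repeats, so the effective keystream is 82 87 b4 b1 db 5d be 82 87.
byte 0: a0 XOR 82 = 22
byte 1: a4 XOR 87 = 23
byte 2: e8 XOR b4 = 5c
byte 3: 5d XOR b1 = ec
byte 4: a1 XOR db = 7a
byte 5: f4 XOR 5d = a9
byte 6: 0c XOR be = b2
byte 7: c2 XOR 82 = 40
byte 8: 99 XOR 87 = 1e

22 23 5c ec 7a a9 b2 40 1e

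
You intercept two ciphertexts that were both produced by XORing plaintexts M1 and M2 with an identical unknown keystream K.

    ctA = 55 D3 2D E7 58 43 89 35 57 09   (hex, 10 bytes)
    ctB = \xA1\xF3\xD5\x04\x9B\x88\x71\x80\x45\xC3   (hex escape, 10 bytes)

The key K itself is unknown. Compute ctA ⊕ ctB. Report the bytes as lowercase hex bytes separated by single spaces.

ctA ⊕ ctB = (M1 ⊕ K) ⊕ (M2 ⊕ K) = M1 ⊕ M2 — the shared key cancels under XOR.
 85 ^ 161 = 244
211 ^ 243 =  32
 45 ^ 213 = 248
231 ^   4 = 227
 88 ^ 155 = 195
 67 ^ 136 = 203
137 ^ 113 = 248
 53 ^ 128 = 181
 87 ^  69 =  18
  9 ^ 195 = 202

f4 20 f8 e3 c3 cb f8 b5 12 ca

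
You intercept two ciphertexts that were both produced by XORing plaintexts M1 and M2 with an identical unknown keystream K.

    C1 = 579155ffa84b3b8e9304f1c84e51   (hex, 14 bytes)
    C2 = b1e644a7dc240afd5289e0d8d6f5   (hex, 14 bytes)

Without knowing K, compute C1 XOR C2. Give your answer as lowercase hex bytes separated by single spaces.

e6 77 11 58 74 6f 31 73 c1 8d 11 10 98 a4

C1 ⊕ C2 = (M1 ⊕ K) ⊕ (M2 ⊕ K) = M1 ⊕ M2 — the shared key cancels under XOR.
byte 0: 57 XOR b1 = e6
byte 1: 91 XOR e6 = 77
byte 2: 55 XOR 44 = 11
byte 3: ff XOR a7 = 58
byte 4: a8 XOR dc = 74
byte 5: 4b XOR 24 = 6f
byte 6: 3b XOR 0a = 31
byte 7: 8e XOR fd = 73
byte 8: 93 XOR 52 = c1
byte 9: 04 XOR 89 = 8d
byte 10: f1 XOR e0 = 11
byte 11: c8 XOR d8 = 10
byte 12: 4e XOR d6 = 98
byte 13: 51 XOR f5 = a4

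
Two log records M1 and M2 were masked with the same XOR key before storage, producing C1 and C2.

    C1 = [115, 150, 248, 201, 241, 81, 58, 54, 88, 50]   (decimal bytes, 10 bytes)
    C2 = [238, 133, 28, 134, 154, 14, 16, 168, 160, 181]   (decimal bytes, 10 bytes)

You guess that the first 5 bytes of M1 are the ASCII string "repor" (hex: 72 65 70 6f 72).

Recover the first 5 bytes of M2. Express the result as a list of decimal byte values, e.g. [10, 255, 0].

[239, 118, 148, 32, 25]

First, C1 ⊕ C2 = (M1 ⊕ K) ⊕ (M2 ⊕ K) = M1 ⊕ M2, so the key drops out. Then M2 = (M1 ⊕ M2) ⊕ M1 over the first 5 bytes.
byte 0: (73 ⊕ ee) ⊕ 72 = 9d ⊕ 72 = ef
byte 1: (96 ⊕ 85) ⊕ 65 = 13 ⊕ 65 = 76
byte 2: (f8 ⊕ 1c) ⊕ 70 = e4 ⊕ 70 = 94
byte 3: (c9 ⊕ 86) ⊕ 6f = 4f ⊕ 6f = 20
byte 4: (f1 ⊕ 9a) ⊕ 72 = 6b ⊕ 72 = 19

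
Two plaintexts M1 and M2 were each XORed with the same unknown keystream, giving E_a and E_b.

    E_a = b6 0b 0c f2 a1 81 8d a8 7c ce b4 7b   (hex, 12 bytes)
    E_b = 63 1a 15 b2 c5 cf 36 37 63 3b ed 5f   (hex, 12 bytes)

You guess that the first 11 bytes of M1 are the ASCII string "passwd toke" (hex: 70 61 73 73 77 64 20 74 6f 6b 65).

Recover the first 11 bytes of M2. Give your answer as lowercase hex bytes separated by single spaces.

First, E_a ⊕ E_b = (M1 ⊕ K) ⊕ (M2 ⊕ K) = M1 ⊕ M2, so the key drops out. Then M2 = (M1 ⊕ M2) ⊕ M1 over the first 11 bytes.
byte 0: (b6 xor 63) xor 70 = d5 xor 70 = a5
byte 1: (0b xor 1a) xor 61 = 11 xor 61 = 70
byte 2: (0c xor 15) xor 73 = 19 xor 73 = 6a
byte 3: (f2 xor b2) xor 73 = 40 xor 73 = 33
byte 4: (a1 xor c5) xor 77 = 64 xor 77 = 13
byte 5: (81 xor cf) xor 64 = 4e xor 64 = 2a
byte 6: (8d xor 36) xor 20 = bb xor 20 = 9b
byte 7: (a8 xor 37) xor 74 = 9f xor 74 = eb
byte 8: (7c xor 63) xor 6f = 1f xor 6f = 70
byte 9: (ce xor 3b) xor 6b = f5 xor 6b = 9e
byte 10: (b4 xor ed) xor 65 = 59 xor 65 = 3c

a5 70 6a 33 13 2a 9b eb 70 9e 3c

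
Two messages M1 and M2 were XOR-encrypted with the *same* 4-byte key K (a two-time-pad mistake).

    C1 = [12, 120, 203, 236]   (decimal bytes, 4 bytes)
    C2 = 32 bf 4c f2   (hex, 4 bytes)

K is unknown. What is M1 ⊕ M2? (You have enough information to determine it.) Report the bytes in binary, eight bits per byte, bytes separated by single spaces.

C1 ⊕ C2 = (M1 ⊕ K) ⊕ (M2 ⊕ K) = M1 ⊕ M2 — the shared key cancels under XOR.
00001100 ⊕ 00110010 = 00111110
01111000 ⊕ 10111111 = 11000111
11001011 ⊕ 01001100 = 10000111
11101100 ⊕ 11110010 = 00011110

00111110 11000111 10000111 00011110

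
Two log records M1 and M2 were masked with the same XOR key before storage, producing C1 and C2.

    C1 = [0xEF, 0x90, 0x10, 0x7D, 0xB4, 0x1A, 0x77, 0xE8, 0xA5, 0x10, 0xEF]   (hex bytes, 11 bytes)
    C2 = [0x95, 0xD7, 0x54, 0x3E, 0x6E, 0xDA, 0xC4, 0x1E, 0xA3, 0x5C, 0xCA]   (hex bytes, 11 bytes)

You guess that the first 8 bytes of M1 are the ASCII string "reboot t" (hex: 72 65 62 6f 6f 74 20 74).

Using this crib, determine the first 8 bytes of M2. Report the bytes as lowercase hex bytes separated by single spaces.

08 22 26 2c b5 b4 93 82

First, C1 ⊕ C2 = (M1 ⊕ K) ⊕ (M2 ⊕ K) = M1 ⊕ M2, so the key drops out. Then M2 = (M1 ⊕ M2) ⊕ M1 over the first 8 bytes.
byte 0: (ef XOR 95) XOR 72 = 7a XOR 72 = 08
byte 1: (90 XOR d7) XOR 65 = 47 XOR 65 = 22
byte 2: (10 XOR 54) XOR 62 = 44 XOR 62 = 26
byte 3: (7d XOR 3e) XOR 6f = 43 XOR 6f = 2c
byte 4: (b4 XOR 6e) XOR 6f = da XOR 6f = b5
byte 5: (1a XOR da) XOR 74 = c0 XOR 74 = b4
byte 6: (77 XOR c4) XOR 20 = b3 XOR 20 = 93
byte 7: (e8 XOR 1e) XOR 74 = f6 XOR 74 = 82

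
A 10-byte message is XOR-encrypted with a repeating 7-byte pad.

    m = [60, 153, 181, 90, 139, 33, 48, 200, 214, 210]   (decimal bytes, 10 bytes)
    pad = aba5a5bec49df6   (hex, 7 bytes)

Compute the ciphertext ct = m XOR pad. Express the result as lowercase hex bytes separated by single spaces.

The 7-byte key repeats, so the effective keystream is ab a5 a5 be c4 9d f6 ab a5 a5.
byte 0:  60 xor 171 = 151
byte 1: 153 xor 165 =  60
byte 2: 181 xor 165 =  16
byte 3:  90 xor 190 = 228
byte 4: 139 xor 196 =  79
byte 5:  33 xor 157 = 188
byte 6:  48 xor 246 = 198
byte 7: 200 xor 171 =  99
byte 8: 214 xor 165 = 115
byte 9: 210 xor 165 = 119

97 3c 10 e4 4f bc c6 63 73 77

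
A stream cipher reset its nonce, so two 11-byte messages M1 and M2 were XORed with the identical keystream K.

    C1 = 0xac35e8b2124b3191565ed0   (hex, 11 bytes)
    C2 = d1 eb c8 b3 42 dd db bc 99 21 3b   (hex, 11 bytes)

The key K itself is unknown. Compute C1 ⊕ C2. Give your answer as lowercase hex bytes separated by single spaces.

C1 ⊕ C2 = (M1 ⊕ K) ⊕ (M2 ⊕ K) = M1 ⊕ M2 — the shared key cancels under XOR.
172 ^ 209 = 125
 53 ^ 235 = 222
232 ^ 200 =  32
178 ^ 179 =   1
 18 ^  66 =  80
 75 ^ 221 = 150
 49 ^ 219 = 234
145 ^ 188 =  45
 86 ^ 153 = 207
 94 ^  33 = 127
208 ^  59 = 235

7d de 20 01 50 96 ea 2d cf 7f eb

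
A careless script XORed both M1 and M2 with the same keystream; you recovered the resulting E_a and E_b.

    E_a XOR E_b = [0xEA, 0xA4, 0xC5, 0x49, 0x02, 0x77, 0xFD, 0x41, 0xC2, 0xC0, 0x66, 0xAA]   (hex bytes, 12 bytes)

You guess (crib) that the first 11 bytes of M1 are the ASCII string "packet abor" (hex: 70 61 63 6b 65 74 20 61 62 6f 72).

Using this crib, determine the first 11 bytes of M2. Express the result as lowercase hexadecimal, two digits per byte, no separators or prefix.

9ac5a6226703dd20a0af14

Since E_a ⊕ E_b = M1 ⊕ M2, XORing with the guessed M1 bytes yields the corresponding M2 bytes: M2 = (E_a ⊕ E_b) ⊕ M1.
ea ^ 70 = 9a
a4 ^ 61 = c5
c5 ^ 63 = a6
49 ^ 6b = 22
02 ^ 65 = 67
77 ^ 74 = 03
fd ^ 20 = dd
41 ^ 61 = 20
c2 ^ 62 = a0
c0 ^ 6f = af
66 ^ 72 = 14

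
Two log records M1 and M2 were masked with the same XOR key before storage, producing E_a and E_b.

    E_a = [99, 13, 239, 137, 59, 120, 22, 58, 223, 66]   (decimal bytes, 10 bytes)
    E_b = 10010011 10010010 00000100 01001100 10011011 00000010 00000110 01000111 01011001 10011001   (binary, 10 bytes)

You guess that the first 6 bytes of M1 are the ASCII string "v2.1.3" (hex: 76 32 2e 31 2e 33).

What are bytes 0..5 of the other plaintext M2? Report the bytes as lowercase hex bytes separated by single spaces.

First, E_a ⊕ E_b = (M1 ⊕ K) ⊕ (M2 ⊕ K) = M1 ⊕ M2, so the key drops out. Then M2 = (M1 ⊕ M2) ⊕ M1 over the first 6 bytes.
byte 0: (63 XOR 93) XOR 76 = f0 XOR 76 = 86
byte 1: (0d XOR 92) XOR 32 = 9f XOR 32 = ad
byte 2: (ef XOR 04) XOR 2e = eb XOR 2e = c5
byte 3: (89 XOR 4c) XOR 31 = c5 XOR 31 = f4
byte 4: (3b XOR 9b) XOR 2e = a0 XOR 2e = 8e
byte 5: (78 XOR 02) XOR 33 = 7a XOR 33 = 49

86 ad c5 f4 8e 49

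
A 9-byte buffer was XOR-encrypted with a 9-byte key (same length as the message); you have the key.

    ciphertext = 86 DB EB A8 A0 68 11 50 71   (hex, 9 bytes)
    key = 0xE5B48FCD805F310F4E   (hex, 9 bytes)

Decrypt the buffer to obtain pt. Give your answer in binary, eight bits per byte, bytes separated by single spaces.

XOR is its own inverse, so applying the key byte-wise gives the result directly.
byte 0: 86 ^ e5 = 63
byte 1: db ^ b4 = 6f
byte 2: eb ^ 8f = 64
byte 3: a8 ^ cd = 65
byte 4: a0 ^ 80 = 20
byte 5: 68 ^ 5f = 37
byte 6: 11 ^ 31 = 20
byte 7: 50 ^ 0f = 5f
byte 8: 71 ^ 4e = 3f

01100011 01101111 01100100 01100101 00100000 00110111 00100000 01011111 00111111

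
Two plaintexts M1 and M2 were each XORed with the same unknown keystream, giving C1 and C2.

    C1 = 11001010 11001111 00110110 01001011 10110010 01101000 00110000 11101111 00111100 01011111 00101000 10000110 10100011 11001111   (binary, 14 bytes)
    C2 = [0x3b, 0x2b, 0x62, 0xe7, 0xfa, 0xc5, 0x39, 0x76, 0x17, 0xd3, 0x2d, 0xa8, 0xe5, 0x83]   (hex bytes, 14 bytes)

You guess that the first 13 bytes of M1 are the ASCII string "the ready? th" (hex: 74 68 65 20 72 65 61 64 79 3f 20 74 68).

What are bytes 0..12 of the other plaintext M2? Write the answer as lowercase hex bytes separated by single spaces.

85 8c 31 8c 3a c8 68 fd 52 b3 25 5a 2e

First, C1 ⊕ C2 = (M1 ⊕ K) ⊕ (M2 ⊕ K) = M1 ⊕ M2, so the key drops out. Then M2 = (M1 ⊕ M2) ⊕ M1 over the first 13 bytes.
byte 0: (ca xor 3b) xor 74 = f1 xor 74 = 85
byte 1: (cf xor 2b) xor 68 = e4 xor 68 = 8c
byte 2: (36 xor 62) xor 65 = 54 xor 65 = 31
byte 3: (4b xor e7) xor 20 = ac xor 20 = 8c
byte 4: (b2 xor fa) xor 72 = 48 xor 72 = 3a
byte 5: (68 xor c5) xor 65 = ad xor 65 = c8
byte 6: (30 xor 39) xor 61 = 09 xor 61 = 68
byte 7: (ef xor 76) xor 64 = 99 xor 64 = fd
byte 8: (3c xor 17) xor 79 = 2b xor 79 = 52
byte 9: (5f xor d3) xor 3f = 8c xor 3f = b3
byte 10: (28 xor 2d) xor 20 = 05 xor 20 = 25
byte 11: (86 xor a8) xor 74 = 2e xor 74 = 5a
byte 12: (a3 xor e5) xor 68 = 46 xor 68 = 2e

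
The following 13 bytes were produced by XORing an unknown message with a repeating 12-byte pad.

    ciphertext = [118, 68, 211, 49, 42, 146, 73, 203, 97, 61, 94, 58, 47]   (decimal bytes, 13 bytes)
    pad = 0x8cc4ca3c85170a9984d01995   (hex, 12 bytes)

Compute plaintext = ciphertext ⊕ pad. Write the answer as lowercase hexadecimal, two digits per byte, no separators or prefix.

fa80190daf854352e5ed47afa3

The 12-byte key repeats, so the effective keystream is 8c c4 ca 3c 85 17 0a 99 84 d0 19 95 8c.
byte 0: 76 ^ 8c = fa
byte 1: 44 ^ c4 = 80
byte 2: d3 ^ ca = 19
byte 3: 31 ^ 3c = 0d
byte 4: 2a ^ 85 = af
byte 5: 92 ^ 17 = 85
byte 6: 49 ^ 0a = 43
byte 7: cb ^ 99 = 52
byte 8: 61 ^ 84 = e5
byte 9: 3d ^ d0 = ed
byte 10: 5e ^ 19 = 47
byte 11: 3a ^ 95 = af
byte 12: 2f ^ 8c = a3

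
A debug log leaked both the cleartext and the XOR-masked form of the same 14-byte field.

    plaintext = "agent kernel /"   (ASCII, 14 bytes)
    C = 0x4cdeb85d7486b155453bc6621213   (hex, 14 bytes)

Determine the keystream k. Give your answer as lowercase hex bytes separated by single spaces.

Since C = plaintext ⊕ k, XORing both sides with plaintext gives k = plaintext ⊕ C.
61 ^ 4c = 2d
67 ^ de = b9
65 ^ b8 = dd
6e ^ 5d = 33
74 ^ 74 = 00
20 ^ 86 = a6
6b ^ b1 = da
65 ^ 55 = 30
72 ^ 45 = 37
6e ^ 3b = 55
65 ^ c6 = a3
6c ^ 62 = 0e
20 ^ 12 = 32
2f ^ 13 = 3c

2d b9 dd 33 00 a6 da 30 37 55 a3 0e 32 3c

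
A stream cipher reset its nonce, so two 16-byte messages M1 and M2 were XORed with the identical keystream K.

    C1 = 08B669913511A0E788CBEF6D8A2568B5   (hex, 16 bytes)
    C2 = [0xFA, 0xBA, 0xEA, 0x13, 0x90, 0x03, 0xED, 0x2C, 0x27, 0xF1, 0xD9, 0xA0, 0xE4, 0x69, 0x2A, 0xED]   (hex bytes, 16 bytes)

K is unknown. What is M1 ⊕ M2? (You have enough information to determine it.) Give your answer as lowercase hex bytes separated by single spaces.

f2 0c 83 82 a5 12 4d cb af 3a 36 cd 6e 4c 42 58

C1 ⊕ C2 = (M1 ⊕ K) ⊕ (M2 ⊕ K) = M1 ⊕ M2 — the shared key cancels under XOR.
08 ⊕ fa = f2
b6 ⊕ ba = 0c
69 ⊕ ea = 83
91 ⊕ 13 = 82
35 ⊕ 90 = a5
11 ⊕ 03 = 12
a0 ⊕ ed = 4d
e7 ⊕ 2c = cb
88 ⊕ 27 = af
cb ⊕ f1 = 3a
ef ⊕ d9 = 36
6d ⊕ a0 = cd
8a ⊕ e4 = 6e
25 ⊕ 69 = 4c
68 ⊕ 2a = 42
b5 ⊕ ed = 58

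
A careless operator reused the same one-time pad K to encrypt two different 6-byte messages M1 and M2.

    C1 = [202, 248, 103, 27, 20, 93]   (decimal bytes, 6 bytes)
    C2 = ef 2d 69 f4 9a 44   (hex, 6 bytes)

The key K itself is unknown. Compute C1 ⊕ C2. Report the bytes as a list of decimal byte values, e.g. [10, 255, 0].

[37, 213, 14, 239, 142, 25]

C1 ⊕ C2 = (M1 ⊕ K) ⊕ (M2 ⊕ K) = M1 ⊕ M2 — the shared key cancels under XOR.
ca ^ ef = 25
f8 ^ 2d = d5
67 ^ 69 = 0e
1b ^ f4 = ef
14 ^ 9a = 8e
5d ^ 44 = 19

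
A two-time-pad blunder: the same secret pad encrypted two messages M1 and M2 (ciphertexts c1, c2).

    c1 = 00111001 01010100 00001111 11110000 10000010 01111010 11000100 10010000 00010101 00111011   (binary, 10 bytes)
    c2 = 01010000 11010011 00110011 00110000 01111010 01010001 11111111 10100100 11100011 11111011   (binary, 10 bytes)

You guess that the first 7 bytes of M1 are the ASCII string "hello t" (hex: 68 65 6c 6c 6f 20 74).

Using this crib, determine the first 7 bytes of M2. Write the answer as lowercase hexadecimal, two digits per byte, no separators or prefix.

01e250ac970b4f

First, c1 ⊕ c2 = (M1 ⊕ K) ⊕ (M2 ⊕ K) = M1 ⊕ M2, so the key drops out. Then M2 = (M1 ⊕ M2) ⊕ M1 over the first 7 bytes.
byte 0: (39 ^ 50) ^ 68 = 69 ^ 68 = 01
byte 1: (54 ^ d3) ^ 65 = 87 ^ 65 = e2
byte 2: (0f ^ 33) ^ 6c = 3c ^ 6c = 50
byte 3: (f0 ^ 30) ^ 6c = c0 ^ 6c = ac
byte 4: (82 ^ 7a) ^ 6f = f8 ^ 6f = 97
byte 5: (7a ^ 51) ^ 20 = 2b ^ 20 = 0b
byte 6: (c4 ^ ff) ^ 74 = 3b ^ 74 = 4f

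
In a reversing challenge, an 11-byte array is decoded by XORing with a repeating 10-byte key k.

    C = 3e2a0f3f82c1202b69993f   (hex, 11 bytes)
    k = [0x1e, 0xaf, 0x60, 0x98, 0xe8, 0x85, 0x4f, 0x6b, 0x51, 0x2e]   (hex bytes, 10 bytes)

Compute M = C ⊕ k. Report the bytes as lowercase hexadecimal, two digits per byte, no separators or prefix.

The 10-byte key repeats, so the effective keystream is 1e af 60 98 e8 85 4f 6b 51 2e 1e.
byte 0: 3e ⊕ 1e = 20
byte 1: 2a ⊕ af = 85
byte 2: 0f ⊕ 60 = 6f
byte 3: 3f ⊕ 98 = a7
byte 4: 82 ⊕ e8 = 6a
byte 5: c1 ⊕ 85 = 44
byte 6: 20 ⊕ 4f = 6f
byte 7: 2b ⊕ 6b = 40
byte 8: 69 ⊕ 51 = 38
byte 9: 99 ⊕ 2e = b7
byte 10: 3f ⊕ 1e = 21

20856fa76a446f4038b721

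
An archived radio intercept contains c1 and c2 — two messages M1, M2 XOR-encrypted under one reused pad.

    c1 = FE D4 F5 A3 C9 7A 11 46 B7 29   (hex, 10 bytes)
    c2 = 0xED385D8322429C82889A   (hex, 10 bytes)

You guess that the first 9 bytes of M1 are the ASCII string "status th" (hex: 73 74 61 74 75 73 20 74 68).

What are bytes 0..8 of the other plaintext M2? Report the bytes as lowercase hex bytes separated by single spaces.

60 98 c9 54 9e 4b ad b0 57

First, c1 ⊕ c2 = (M1 ⊕ K) ⊕ (M2 ⊕ K) = M1 ⊕ M2, so the key drops out. Then M2 = (M1 ⊕ M2) ⊕ M1 over the first 9 bytes.
byte 0: (fe ^ ed) ^ 73 = 13 ^ 73 = 60
byte 1: (d4 ^ 38) ^ 74 = ec ^ 74 = 98
byte 2: (f5 ^ 5d) ^ 61 = a8 ^ 61 = c9
byte 3: (a3 ^ 83) ^ 74 = 20 ^ 74 = 54
byte 4: (c9 ^ 22) ^ 75 = eb ^ 75 = 9e
byte 5: (7a ^ 42) ^ 73 = 38 ^ 73 = 4b
byte 6: (11 ^ 9c) ^ 20 = 8d ^ 20 = ad
byte 7: (46 ^ 82) ^ 74 = c4 ^ 74 = b0
byte 8: (b7 ^ 88) ^ 68 = 3f ^ 68 = 57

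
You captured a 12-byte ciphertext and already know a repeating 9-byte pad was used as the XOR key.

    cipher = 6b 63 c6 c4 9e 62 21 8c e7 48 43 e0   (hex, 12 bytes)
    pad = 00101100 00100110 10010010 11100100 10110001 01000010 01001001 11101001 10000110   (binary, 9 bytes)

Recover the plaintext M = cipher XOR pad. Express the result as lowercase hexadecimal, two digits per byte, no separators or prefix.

The 9-byte key repeats, so the effective keystream is 2c 26 92 e4 b1 42 49 e9 86 2c 26 92.
byte 0: 01101011 xor 00101100 = 01000111
byte 1: 01100011 xor 00100110 = 01000101
byte 2: 11000110 xor 10010010 = 01010100
byte 3: 11000100 xor 11100100 = 00100000
byte 4: 10011110 xor 10110001 = 00101111
byte 5: 01100010 xor 01000010 = 00100000
byte 6: 00100001 xor 01001001 = 01101000
byte 7: 10001100 xor 11101001 = 01100101
byte 8: 11100111 xor 10000110 = 01100001
byte 9: 01001000 xor 00101100 = 01100100
byte 10: 01000011 xor 00100110 = 01100101
byte 11: 11100000 xor 10010010 = 01110010

474554202f20686561646572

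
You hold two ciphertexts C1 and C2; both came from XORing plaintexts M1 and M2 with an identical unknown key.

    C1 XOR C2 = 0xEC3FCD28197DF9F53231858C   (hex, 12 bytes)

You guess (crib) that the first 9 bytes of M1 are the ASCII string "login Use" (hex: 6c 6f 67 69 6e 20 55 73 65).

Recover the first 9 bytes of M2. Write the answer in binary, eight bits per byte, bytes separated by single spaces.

10000000 01010000 10101010 01000001 01110111 01011101 10101100 10000110 01010111

Since C1 ⊕ C2 = M1 ⊕ M2, XORing with the guessed M1 bytes yields the corresponding M2 bytes: M2 = (C1 ⊕ C2) ⊕ M1.
byte 0: ec XOR 6c = 80
byte 1: 3f XOR 6f = 50
byte 2: cd XOR 67 = aa
byte 3: 28 XOR 69 = 41
byte 4: 19 XOR 6e = 77
byte 5: 7d XOR 20 = 5d
byte 6: f9 XOR 55 = ac
byte 7: f5 XOR 73 = 86
byte 8: 32 XOR 65 = 57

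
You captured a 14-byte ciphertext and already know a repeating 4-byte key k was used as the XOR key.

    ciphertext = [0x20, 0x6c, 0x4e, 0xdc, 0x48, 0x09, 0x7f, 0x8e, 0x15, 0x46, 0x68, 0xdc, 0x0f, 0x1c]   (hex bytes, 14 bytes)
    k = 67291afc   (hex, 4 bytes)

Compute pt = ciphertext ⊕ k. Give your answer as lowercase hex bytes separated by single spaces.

47 45 54 20 2f 20 65 72 72 6f 72 20 68 35

The 4-byte key repeats, so the effective keystream is 67 29 1a fc 67 29 1a fc 67 29 1a fc 67 29.
byte 0: 20 xor 67 = 47
byte 1: 6c xor 29 = 45
byte 2: 4e xor 1a = 54
byte 3: dc xor fc = 20
byte 4: 48 xor 67 = 2f
byte 5: 09 xor 29 = 20
byte 6: 7f xor 1a = 65
byte 7: 8e xor fc = 72
byte 8: 15 xor 67 = 72
byte 9: 46 xor 29 = 6f
byte 10: 68 xor 1a = 72
byte 11: dc xor fc = 20
byte 12: 0f xor 67 = 68
byte 13: 1c xor 29 = 35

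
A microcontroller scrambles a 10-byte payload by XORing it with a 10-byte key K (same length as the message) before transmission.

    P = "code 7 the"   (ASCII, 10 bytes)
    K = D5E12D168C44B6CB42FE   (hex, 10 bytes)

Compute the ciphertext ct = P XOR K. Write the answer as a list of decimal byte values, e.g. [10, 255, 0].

[182, 142, 73, 115, 172, 115, 150, 191, 42, 155]

XOR is its own inverse, so applying the key byte-wise gives the result directly.
63 ⊕ d5 = b6
6f ⊕ e1 = 8e
64 ⊕ 2d = 49
65 ⊕ 16 = 73
20 ⊕ 8c = ac
37 ⊕ 44 = 73
20 ⊕ b6 = 96
74 ⊕ cb = bf
68 ⊕ 42 = 2a
65 ⊕ fe = 9b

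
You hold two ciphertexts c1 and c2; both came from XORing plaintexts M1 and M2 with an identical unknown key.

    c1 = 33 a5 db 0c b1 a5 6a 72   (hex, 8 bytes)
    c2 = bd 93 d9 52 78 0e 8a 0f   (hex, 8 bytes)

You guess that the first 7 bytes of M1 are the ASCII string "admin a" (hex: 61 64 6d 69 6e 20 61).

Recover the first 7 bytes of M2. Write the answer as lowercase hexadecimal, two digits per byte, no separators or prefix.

First, c1 ⊕ c2 = (M1 ⊕ K) ⊕ (M2 ⊕ K) = M1 ⊕ M2, so the key drops out. Then M2 = (M1 ⊕ M2) ⊕ M1 over the first 7 bytes.
byte 0: (33 ^ bd) ^ 61 = 8e ^ 61 = ef
byte 1: (a5 ^ 93) ^ 64 = 36 ^ 64 = 52
byte 2: (db ^ d9) ^ 6d = 02 ^ 6d = 6f
byte 3: (0c ^ 52) ^ 69 = 5e ^ 69 = 37
byte 4: (b1 ^ 78) ^ 6e = c9 ^ 6e = a7
byte 5: (a5 ^ 0e) ^ 20 = ab ^ 20 = 8b
byte 6: (6a ^ 8a) ^ 61 = e0 ^ 61 = 81

ef526f37a78b81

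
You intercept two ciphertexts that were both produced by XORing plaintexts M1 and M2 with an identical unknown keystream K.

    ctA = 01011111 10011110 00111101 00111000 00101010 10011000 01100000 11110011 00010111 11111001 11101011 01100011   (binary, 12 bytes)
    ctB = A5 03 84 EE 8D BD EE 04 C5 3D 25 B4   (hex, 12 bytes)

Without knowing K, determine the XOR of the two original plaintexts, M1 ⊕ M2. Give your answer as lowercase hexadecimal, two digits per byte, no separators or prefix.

fa9db9d6a7258ef7d2c4ced7

ctA ⊕ ctB = (M1 ⊕ K) ⊕ (M2 ⊕ K) = M1 ⊕ M2 — the shared key cancels under XOR.
5f xor a5 = fa
9e xor 03 = 9d
3d xor 84 = b9
38 xor ee = d6
2a xor 8d = a7
98 xor bd = 25
60 xor ee = 8e
f3 xor 04 = f7
17 xor c5 = d2
f9 xor 3d = c4
eb xor 25 = ce
63 xor b4 = d7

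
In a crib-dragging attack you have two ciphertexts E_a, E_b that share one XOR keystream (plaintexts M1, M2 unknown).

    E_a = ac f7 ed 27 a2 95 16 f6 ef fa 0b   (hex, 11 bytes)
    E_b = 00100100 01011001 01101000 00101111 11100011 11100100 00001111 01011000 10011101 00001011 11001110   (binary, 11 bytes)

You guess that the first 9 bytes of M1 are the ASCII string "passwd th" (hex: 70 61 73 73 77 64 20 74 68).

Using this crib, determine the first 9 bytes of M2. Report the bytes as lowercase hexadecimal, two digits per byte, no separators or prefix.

First, E_a ⊕ E_b = (M1 ⊕ K) ⊕ (M2 ⊕ K) = M1 ⊕ M2, so the key drops out. Then M2 = (M1 ⊕ M2) ⊕ M1 over the first 9 bytes.
byte 0: (ac ^ 24) ^ 70 = 88 ^ 70 = f8
byte 1: (f7 ^ 59) ^ 61 = ae ^ 61 = cf
byte 2: (ed ^ 68) ^ 73 = 85 ^ 73 = f6
byte 3: (27 ^ 2f) ^ 73 = 08 ^ 73 = 7b
byte 4: (a2 ^ e3) ^ 77 = 41 ^ 77 = 36
byte 5: (95 ^ e4) ^ 64 = 71 ^ 64 = 15
byte 6: (16 ^ 0f) ^ 20 = 19 ^ 20 = 39
byte 7: (f6 ^ 58) ^ 74 = ae ^ 74 = da
byte 8: (ef ^ 9d) ^ 68 = 72 ^ 68 = 1a

f8cff67b361539da1a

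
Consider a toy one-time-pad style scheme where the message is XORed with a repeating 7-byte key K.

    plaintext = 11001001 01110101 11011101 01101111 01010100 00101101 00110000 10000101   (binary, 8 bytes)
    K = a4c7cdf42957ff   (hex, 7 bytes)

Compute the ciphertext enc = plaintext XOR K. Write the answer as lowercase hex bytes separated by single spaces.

6d b2 10 9b 7d 7a cf 21

The 7-byte key repeats, so the effective keystream is a4 c7 cd f4 29 57 ff a4.
byte 0: c9 ⊕ a4 = 6d
byte 1: 75 ⊕ c7 = b2
byte 2: dd ⊕ cd = 10
byte 3: 6f ⊕ f4 = 9b
byte 4: 54 ⊕ 29 = 7d
byte 5: 2d ⊕ 57 = 7a
byte 6: 30 ⊕ ff = cf
byte 7: 85 ⊕ a4 = 21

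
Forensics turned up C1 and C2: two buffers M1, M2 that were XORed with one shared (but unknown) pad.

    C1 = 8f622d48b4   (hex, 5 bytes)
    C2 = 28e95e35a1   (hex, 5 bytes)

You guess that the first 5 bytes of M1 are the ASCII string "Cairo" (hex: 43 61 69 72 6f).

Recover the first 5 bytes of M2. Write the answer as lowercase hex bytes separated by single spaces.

e4 ea 1a 0f 7a

First, C1 ⊕ C2 = (M1 ⊕ K) ⊕ (M2 ⊕ K) = M1 ⊕ M2, so the key drops out. Then M2 = (M1 ⊕ M2) ⊕ M1 over the first 5 bytes.
byte 0: (8f xor 28) xor 43 = a7 xor 43 = e4
byte 1: (62 xor e9) xor 61 = 8b xor 61 = ea
byte 2: (2d xor 5e) xor 69 = 73 xor 69 = 1a
byte 3: (48 xor 35) xor 72 = 7d xor 72 = 0f
byte 4: (b4 xor a1) xor 6f = 15 xor 6f = 7a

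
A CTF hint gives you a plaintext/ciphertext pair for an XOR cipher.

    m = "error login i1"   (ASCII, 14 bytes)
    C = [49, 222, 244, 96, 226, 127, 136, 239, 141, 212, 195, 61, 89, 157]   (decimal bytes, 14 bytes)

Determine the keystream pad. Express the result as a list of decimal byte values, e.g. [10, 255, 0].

Since C = m ⊕ pad, XORing both sides with m gives pad = m ⊕ C.
01100101 xor 00110001 = 01010100
01110010 xor 11011110 = 10101100
01110010 xor 11110100 = 10000110
01101111 xor 01100000 = 00001111
01110010 xor 11100010 = 10010000
00100000 xor 01111111 = 01011111
01101100 xor 10001000 = 11100100
01101111 xor 11101111 = 10000000
01100111 xor 10001101 = 11101010
01101001 xor 11010100 = 10111101
01101110 xor 11000011 = 10101101
00100000 xor 00111101 = 00011101
01101001 xor 01011001 = 00110000
00110001 xor 10011101 = 10101100

[84, 172, 134, 15, 144, 95, 228, 128, 234, 189, 173, 29, 48, 172]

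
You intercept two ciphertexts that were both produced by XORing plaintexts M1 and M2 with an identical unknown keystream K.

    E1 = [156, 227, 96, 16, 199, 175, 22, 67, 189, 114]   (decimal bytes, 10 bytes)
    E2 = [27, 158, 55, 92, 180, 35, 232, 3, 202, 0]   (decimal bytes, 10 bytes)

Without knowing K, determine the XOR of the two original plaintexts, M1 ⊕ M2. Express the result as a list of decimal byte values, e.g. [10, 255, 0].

E1 ⊕ E2 = (M1 ⊕ K) ⊕ (M2 ⊕ K) = M1 ⊕ M2 — the shared key cancels under XOR.
9c xor 1b = 87
e3 xor 9e = 7d
60 xor 37 = 57
10 xor 5c = 4c
c7 xor b4 = 73
af xor 23 = 8c
16 xor e8 = fe
43 xor 03 = 40
bd xor ca = 77
72 xor 00 = 72

[135, 125, 87, 76, 115, 140, 254, 64, 119, 114]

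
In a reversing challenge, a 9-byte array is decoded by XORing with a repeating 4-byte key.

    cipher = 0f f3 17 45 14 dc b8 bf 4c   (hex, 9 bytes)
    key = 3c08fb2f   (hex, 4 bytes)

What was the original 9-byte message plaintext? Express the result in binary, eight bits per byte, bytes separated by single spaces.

The 4-byte key repeats, so the effective keystream is 3c 08 fb 2f 3c 08 fb 2f 3c.
byte 0: 0f xor 3c = 33
byte 1: f3 xor 08 = fb
byte 2: 17 xor fb = ec
byte 3: 45 xor 2f = 6a
byte 4: 14 xor 3c = 28
byte 5: dc xor 08 = d4
byte 6: b8 xor fb = 43
byte 7: bf xor 2f = 90
byte 8: 4c xor 3c = 70

00110011 11111011 11101100 01101010 00101000 11010100 01000011 10010000 01110000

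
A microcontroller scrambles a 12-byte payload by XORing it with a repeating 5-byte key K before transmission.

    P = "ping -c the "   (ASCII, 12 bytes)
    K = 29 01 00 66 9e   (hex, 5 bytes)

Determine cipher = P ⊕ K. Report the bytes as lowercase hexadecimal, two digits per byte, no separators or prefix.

59686e01be04622012f64c21

The 5-byte key repeats, so the effective keystream is 29 01 00 66 9e 29 01 00 66 9e 29 01.
byte 0: 01110000 ^ 00101001 = 01011001
byte 1: 01101001 ^ 00000001 = 01101000
byte 2: 01101110 ^ 00000000 = 01101110
byte 3: 01100111 ^ 01100110 = 00000001
byte 4: 00100000 ^ 10011110 = 10111110
byte 5: 00101101 ^ 00101001 = 00000100
byte 6: 01100011 ^ 00000001 = 01100010
byte 7: 00100000 ^ 00000000 = 00100000
byte 8: 01110100 ^ 01100110 = 00010010
byte 9: 01101000 ^ 10011110 = 11110110
byte 10: 01100101 ^ 00101001 = 01001100
byte 11: 00100000 ^ 00000001 = 00100001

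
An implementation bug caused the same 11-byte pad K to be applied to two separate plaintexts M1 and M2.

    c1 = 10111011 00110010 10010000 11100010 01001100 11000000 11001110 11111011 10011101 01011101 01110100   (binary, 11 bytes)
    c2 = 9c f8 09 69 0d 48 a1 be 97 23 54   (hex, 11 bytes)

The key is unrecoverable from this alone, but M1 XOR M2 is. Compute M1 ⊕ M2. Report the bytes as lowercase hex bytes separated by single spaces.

c1 ⊕ c2 = (M1 ⊕ K) ⊕ (M2 ⊕ K) = M1 ⊕ M2 — the shared key cancels under XOR.
byte 0: bb ^ 9c = 27
byte 1: 32 ^ f8 = ca
byte 2: 90 ^ 09 = 99
byte 3: e2 ^ 69 = 8b
byte 4: 4c ^ 0d = 41
byte 5: c0 ^ 48 = 88
byte 6: ce ^ a1 = 6f
byte 7: fb ^ be = 45
byte 8: 9d ^ 97 = 0a
byte 9: 5d ^ 23 = 7e
byte 10: 74 ^ 54 = 20

27 ca 99 8b 41 88 6f 45 0a 7e 20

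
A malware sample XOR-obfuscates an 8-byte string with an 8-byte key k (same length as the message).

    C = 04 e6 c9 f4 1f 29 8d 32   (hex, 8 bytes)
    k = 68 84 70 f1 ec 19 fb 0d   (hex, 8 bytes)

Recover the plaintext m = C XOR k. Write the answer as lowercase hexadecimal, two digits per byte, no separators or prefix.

6c62b905f330763f

04 xor 68 = 6c
e6 xor 84 = 62
c9 xor 70 = b9
f4 xor f1 = 05
1f xor ec = f3
29 xor 19 = 30
8d xor fb = 76
32 xor 0d = 3f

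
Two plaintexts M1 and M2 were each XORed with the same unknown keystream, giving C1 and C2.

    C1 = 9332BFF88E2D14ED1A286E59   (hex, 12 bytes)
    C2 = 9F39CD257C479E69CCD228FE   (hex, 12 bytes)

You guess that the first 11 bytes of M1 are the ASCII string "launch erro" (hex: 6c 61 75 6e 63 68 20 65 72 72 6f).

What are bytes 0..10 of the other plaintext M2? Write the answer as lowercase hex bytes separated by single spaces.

60 6a 07 b3 91 02 aa e1 a4 88 29

First, C1 ⊕ C2 = (M1 ⊕ K) ⊕ (M2 ⊕ K) = M1 ⊕ M2, so the key drops out. Then M2 = (M1 ⊕ M2) ⊕ M1 over the first 11 bytes.
byte 0: (93 ⊕ 9f) ⊕ 6c = 0c ⊕ 6c = 60
byte 1: (32 ⊕ 39) ⊕ 61 = 0b ⊕ 61 = 6a
byte 2: (bf ⊕ cd) ⊕ 75 = 72 ⊕ 75 = 07
byte 3: (f8 ⊕ 25) ⊕ 6e = dd ⊕ 6e = b3
byte 4: (8e ⊕ 7c) ⊕ 63 = f2 ⊕ 63 = 91
byte 5: (2d ⊕ 47) ⊕ 68 = 6a ⊕ 68 = 02
byte 6: (14 ⊕ 9e) ⊕ 20 = 8a ⊕ 20 = aa
byte 7: (ed ⊕ 69) ⊕ 65 = 84 ⊕ 65 = e1
byte 8: (1a ⊕ cc) ⊕ 72 = d6 ⊕ 72 = a4
byte 9: (28 ⊕ d2) ⊕ 72 = fa ⊕ 72 = 88
byte 10: (6e ⊕ 28) ⊕ 6f = 46 ⊕ 6f = 29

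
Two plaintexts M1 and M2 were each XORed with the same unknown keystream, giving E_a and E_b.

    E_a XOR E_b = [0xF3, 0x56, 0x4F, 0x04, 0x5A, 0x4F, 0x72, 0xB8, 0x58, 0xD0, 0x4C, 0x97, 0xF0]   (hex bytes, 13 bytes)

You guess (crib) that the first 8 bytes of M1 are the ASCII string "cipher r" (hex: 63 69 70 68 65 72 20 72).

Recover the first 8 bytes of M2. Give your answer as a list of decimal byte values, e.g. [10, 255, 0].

[144, 63, 63, 108, 63, 61, 82, 202]

Since E_a ⊕ E_b = M1 ⊕ M2, XORing with the guessed M1 bytes yields the corresponding M2 bytes: M2 = (E_a ⊕ E_b) ⊕ M1.
f3 XOR 63 = 90
56 XOR 69 = 3f
4f XOR 70 = 3f
04 XOR 68 = 6c
5a XOR 65 = 3f
4f XOR 72 = 3d
72 XOR 20 = 52
b8 XOR 72 = ca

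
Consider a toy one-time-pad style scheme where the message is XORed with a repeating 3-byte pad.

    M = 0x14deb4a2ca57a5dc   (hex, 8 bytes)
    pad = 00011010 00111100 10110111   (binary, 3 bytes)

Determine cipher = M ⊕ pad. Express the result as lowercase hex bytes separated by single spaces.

0e e2 03 b8 f6 e0 bf e0

The 3-byte key repeats, so the effective keystream is 1a 3c b7 1a 3c b7 1a 3c.
byte 0: 14 ^ 1a = 0e
byte 1: de ^ 3c = e2
byte 2: b4 ^ b7 = 03
byte 3: a2 ^ 1a = b8
byte 4: ca ^ 3c = f6
byte 5: 57 ^ b7 = e0
byte 6: a5 ^ 1a = bf
byte 7: dc ^ 3c = e0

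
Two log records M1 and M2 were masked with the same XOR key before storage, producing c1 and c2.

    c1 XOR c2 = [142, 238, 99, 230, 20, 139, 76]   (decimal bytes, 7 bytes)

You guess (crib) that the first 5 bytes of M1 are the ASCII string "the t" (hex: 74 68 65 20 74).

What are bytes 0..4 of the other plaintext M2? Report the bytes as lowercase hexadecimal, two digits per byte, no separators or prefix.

Since c1 ⊕ c2 = M1 ⊕ M2, XORing with the guessed M1 bytes yields the corresponding M2 bytes: M2 = (c1 ⊕ c2) ⊕ M1.
byte 0: 142 XOR 116 = 250
byte 1: 238 XOR 104 = 134
byte 2:  99 XOR 101 =   6
byte 3: 230 XOR  32 = 198
byte 4:  20 XOR 116 =  96

fa8606c660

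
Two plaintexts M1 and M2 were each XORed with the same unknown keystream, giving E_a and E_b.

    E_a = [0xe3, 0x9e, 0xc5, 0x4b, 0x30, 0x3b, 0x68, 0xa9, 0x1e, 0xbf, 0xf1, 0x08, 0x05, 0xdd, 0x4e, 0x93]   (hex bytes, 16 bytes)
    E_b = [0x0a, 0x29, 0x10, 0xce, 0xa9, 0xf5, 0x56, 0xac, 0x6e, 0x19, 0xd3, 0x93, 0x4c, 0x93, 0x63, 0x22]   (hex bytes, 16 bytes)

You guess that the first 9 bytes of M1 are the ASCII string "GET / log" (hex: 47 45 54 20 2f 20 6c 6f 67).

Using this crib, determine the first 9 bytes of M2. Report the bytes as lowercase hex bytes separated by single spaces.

ae f2 81 a5 b6 ee 52 6a 17

First, E_a ⊕ E_b = (M1 ⊕ K) ⊕ (M2 ⊕ K) = M1 ⊕ M2, so the key drops out. Then M2 = (M1 ⊕ M2) ⊕ M1 over the first 9 bytes.
byte 0: (e3 xor 0a) xor 47 = e9 xor 47 = ae
byte 1: (9e xor 29) xor 45 = b7 xor 45 = f2
byte 2: (c5 xor 10) xor 54 = d5 xor 54 = 81
byte 3: (4b xor ce) xor 20 = 85 xor 20 = a5
byte 4: (30 xor a9) xor 2f = 99 xor 2f = b6
byte 5: (3b xor f5) xor 20 = ce xor 20 = ee
byte 6: (68 xor 56) xor 6c = 3e xor 6c = 52
byte 7: (a9 xor ac) xor 6f = 05 xor 6f = 6a
byte 8: (1e xor 6e) xor 67 = 70 xor 67 = 17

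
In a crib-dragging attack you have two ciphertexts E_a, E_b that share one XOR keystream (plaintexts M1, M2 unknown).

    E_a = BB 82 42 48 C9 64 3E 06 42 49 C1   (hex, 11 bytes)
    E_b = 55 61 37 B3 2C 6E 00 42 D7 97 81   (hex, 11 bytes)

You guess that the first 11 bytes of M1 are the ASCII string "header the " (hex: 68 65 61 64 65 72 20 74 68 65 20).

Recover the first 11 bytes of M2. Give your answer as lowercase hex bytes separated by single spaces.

86 86 14 9f 80 78 1e 30 fd bb 60

First, E_a ⊕ E_b = (M1 ⊕ K) ⊕ (M2 ⊕ K) = M1 ⊕ M2, so the key drops out. Then M2 = (M1 ⊕ M2) ⊕ M1 over the first 11 bytes.
byte 0: (bb ^ 55) ^ 68 = ee ^ 68 = 86
byte 1: (82 ^ 61) ^ 65 = e3 ^ 65 = 86
byte 2: (42 ^ 37) ^ 61 = 75 ^ 61 = 14
byte 3: (48 ^ b3) ^ 64 = fb ^ 64 = 9f
byte 4: (c9 ^ 2c) ^ 65 = e5 ^ 65 = 80
byte 5: (64 ^ 6e) ^ 72 = 0a ^ 72 = 78
byte 6: (3e ^ 00) ^ 20 = 3e ^ 20 = 1e
byte 7: (06 ^ 42) ^ 74 = 44 ^ 74 = 30
byte 8: (42 ^ d7) ^ 68 = 95 ^ 68 = fd
byte 9: (49 ^ 97) ^ 65 = de ^ 65 = bb
byte 10: (c1 ^ 81) ^ 20 = 40 ^ 20 = 60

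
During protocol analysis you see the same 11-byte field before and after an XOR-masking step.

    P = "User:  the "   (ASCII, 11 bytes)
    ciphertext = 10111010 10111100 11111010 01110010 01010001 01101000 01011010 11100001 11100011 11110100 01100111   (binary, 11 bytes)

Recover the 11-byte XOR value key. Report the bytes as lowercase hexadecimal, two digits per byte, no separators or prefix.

efcf9f006b487a958b9147

Since ciphertext = P ⊕ key, XORing both sides with P gives key = P ⊕ ciphertext.
 85 ^ 186 = 239
115 ^ 188 = 207
101 ^ 250 = 159
114 ^ 114 =   0
 58 ^  81 = 107
 32 ^ 104 =  72
 32 ^  90 = 122
116 ^ 225 = 149
104 ^ 227 = 139
101 ^ 244 = 145
 32 ^ 103 =  71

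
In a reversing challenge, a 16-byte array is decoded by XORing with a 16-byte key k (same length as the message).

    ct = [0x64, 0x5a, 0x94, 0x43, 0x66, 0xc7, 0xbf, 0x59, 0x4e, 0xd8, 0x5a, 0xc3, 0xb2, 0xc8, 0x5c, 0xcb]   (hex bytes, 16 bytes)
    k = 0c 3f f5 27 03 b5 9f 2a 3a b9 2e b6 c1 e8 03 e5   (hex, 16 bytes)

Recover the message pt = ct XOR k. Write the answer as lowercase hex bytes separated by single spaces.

68 65 61 64 65 72 20 73 74 61 74 75 73 20 5f 2e

100 XOR  12 = 104
 90 XOR  63 = 101
148 XOR 245 =  97
 67 XOR  39 = 100
102 XOR   3 = 101
199 XOR 181 = 114
191 XOR 159 =  32
 89 XOR  42 = 115
 78 XOR  58 = 116
216 XOR 185 =  97
 90 XOR  46 = 116
195 XOR 182 = 117
178 XOR 193 = 115
200 XOR 232 =  32
 92 XOR   3 =  95
203 XOR 229 =  46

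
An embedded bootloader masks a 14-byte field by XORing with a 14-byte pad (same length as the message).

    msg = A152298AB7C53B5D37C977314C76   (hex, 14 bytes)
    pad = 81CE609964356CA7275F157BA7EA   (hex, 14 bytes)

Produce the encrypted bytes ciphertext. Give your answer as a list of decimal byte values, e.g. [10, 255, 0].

XOR is its own inverse, so applying the key byte-wise gives the result directly.
10100001 XOR 10000001 = 00100000
01010010 XOR 11001110 = 10011100
00101001 XOR 01100000 = 01001001
10001010 XOR 10011001 = 00010011
10110111 XOR 01100100 = 11010011
11000101 XOR 00110101 = 11110000
00111011 XOR 01101100 = 01010111
01011101 XOR 10100111 = 11111010
00110111 XOR 00100111 = 00010000
11001001 XOR 01011111 = 10010110
01110111 XOR 00010101 = 01100010
00110001 XOR 01111011 = 01001010
01001100 XOR 10100111 = 11101011
01110110 XOR 11101010 = 10011100

[32, 156, 73, 19, 211, 240, 87, 250, 16, 150, 98, 74, 235, 156]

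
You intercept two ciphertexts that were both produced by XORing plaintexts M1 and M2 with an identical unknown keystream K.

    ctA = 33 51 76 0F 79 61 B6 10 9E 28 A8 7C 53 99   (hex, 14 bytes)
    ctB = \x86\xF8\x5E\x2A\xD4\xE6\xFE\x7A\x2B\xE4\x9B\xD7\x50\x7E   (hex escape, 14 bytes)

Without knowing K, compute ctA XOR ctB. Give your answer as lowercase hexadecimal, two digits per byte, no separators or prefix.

ctA ⊕ ctB = (M1 ⊕ K) ⊕ (M2 ⊕ K) = M1 ⊕ M2 — the shared key cancels under XOR.
00110011 XOR 10000110 = 10110101
01010001 XOR 11111000 = 10101001
01110110 XOR 01011110 = 00101000
00001111 XOR 00101010 = 00100101
01111001 XOR 11010100 = 10101101
01100001 XOR 11100110 = 10000111
10110110 XOR 11111110 = 01001000
00010000 XOR 01111010 = 01101010
10011110 XOR 00101011 = 10110101
00101000 XOR 11100100 = 11001100
10101000 XOR 10011011 = 00110011
01111100 XOR 11010111 = 10101011
01010011 XOR 01010000 = 00000011
10011001 XOR 01111110 = 11100111

b5a92825ad87486ab5cc33ab03e7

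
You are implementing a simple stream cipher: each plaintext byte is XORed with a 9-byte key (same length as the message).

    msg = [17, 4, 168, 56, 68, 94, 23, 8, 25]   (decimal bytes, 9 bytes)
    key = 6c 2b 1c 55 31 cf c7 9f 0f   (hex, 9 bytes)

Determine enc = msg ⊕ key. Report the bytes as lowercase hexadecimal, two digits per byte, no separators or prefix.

XOR is its own inverse, so applying the key byte-wise gives the result directly.
 17 XOR 108 = 125
  4 XOR  43 =  47
168 XOR  28 = 180
 56 XOR  85 = 109
 68 XOR  49 = 117
 94 XOR 207 = 145
 23 XOR 199 = 208
  8 XOR 159 = 151
 25 XOR  15 =  22

7d2fb46d7591d09716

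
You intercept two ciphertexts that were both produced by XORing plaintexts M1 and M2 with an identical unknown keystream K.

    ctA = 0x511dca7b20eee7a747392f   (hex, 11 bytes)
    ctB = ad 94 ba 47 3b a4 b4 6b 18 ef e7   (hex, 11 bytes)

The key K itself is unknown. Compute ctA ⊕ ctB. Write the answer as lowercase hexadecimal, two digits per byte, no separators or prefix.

ctA ⊕ ctB = (M1 ⊕ K) ⊕ (M2 ⊕ K) = M1 ⊕ M2 — the shared key cancels under XOR.
51 ^ ad = fc
1d ^ 94 = 89
ca ^ ba = 70
7b ^ 47 = 3c
20 ^ 3b = 1b
ee ^ a4 = 4a
e7 ^ b4 = 53
a7 ^ 6b = cc
47 ^ 18 = 5f
39 ^ ef = d6
2f ^ e7 = c8

fc89703c1b4a53cc5fd6c8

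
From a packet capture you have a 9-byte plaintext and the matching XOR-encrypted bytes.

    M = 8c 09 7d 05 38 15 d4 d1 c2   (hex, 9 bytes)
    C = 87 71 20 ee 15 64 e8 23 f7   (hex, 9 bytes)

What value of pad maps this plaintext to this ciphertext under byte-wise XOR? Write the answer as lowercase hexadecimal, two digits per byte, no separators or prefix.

0b785deb2d713cf235

Since C = M ⊕ pad, XORing both sides with M gives pad = M ⊕ C.
8c ⊕ 87 = 0b
09 ⊕ 71 = 78
7d ⊕ 20 = 5d
05 ⊕ ee = eb
38 ⊕ 15 = 2d
15 ⊕ 64 = 71
d4 ⊕ e8 = 3c
d1 ⊕ 23 = f2
c2 ⊕ f7 = 35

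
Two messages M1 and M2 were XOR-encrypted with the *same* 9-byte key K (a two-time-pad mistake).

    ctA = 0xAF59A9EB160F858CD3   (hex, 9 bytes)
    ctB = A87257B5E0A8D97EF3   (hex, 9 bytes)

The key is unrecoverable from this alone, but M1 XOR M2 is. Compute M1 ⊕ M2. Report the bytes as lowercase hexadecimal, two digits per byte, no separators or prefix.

ctA ⊕ ctB = (M1 ⊕ K) ⊕ (M2 ⊕ K) = M1 ⊕ M2 — the shared key cancels under XOR.
af XOR a8 = 07
59 XOR 72 = 2b
a9 XOR 57 = fe
eb XOR b5 = 5e
16 XOR e0 = f6
0f XOR a8 = a7
85 XOR d9 = 5c
8c XOR 7e = f2
d3 XOR f3 = 20

072bfe5ef6a75cf220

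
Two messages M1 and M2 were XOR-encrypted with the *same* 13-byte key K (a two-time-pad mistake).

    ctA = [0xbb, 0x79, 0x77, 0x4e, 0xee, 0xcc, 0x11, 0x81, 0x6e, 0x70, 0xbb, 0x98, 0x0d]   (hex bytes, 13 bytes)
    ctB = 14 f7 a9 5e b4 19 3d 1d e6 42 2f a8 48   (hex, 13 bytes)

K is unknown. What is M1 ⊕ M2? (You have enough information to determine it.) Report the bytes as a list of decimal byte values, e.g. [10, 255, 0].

[175, 142, 222, 16, 90, 213, 44, 156, 136, 50, 148, 48, 69]

ctA ⊕ ctB = (M1 ⊕ K) ⊕ (M2 ⊕ K) = M1 ⊕ M2 — the shared key cancels under XOR.
byte 0: bb xor 14 = af
byte 1: 79 xor f7 = 8e
byte 2: 77 xor a9 = de
byte 3: 4e xor 5e = 10
byte 4: ee xor b4 = 5a
byte 5: cc xor 19 = d5
byte 6: 11 xor 3d = 2c
byte 7: 81 xor 1d = 9c
byte 8: 6e xor e6 = 88
byte 9: 70 xor 42 = 32
byte 10: bb xor 2f = 94
byte 11: 98 xor a8 = 30
byte 12: 0d xor 48 = 45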